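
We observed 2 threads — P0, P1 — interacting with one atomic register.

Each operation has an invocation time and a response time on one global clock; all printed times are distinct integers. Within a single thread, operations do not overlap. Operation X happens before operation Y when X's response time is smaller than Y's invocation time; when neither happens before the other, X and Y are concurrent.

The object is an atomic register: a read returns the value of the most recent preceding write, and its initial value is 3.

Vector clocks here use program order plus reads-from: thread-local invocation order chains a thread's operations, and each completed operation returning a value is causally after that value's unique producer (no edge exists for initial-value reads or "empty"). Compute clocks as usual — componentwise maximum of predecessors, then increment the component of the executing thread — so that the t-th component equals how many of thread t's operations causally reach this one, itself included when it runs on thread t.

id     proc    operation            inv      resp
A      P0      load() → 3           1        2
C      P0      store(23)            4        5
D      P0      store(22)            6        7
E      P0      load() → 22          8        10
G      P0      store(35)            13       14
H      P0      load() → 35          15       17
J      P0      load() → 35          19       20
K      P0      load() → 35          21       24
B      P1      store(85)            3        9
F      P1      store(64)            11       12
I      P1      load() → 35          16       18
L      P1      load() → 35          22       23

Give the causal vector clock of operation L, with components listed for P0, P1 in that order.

(5, 4)

invoked at 3, B has no predecessors; its own P1 bump gives (0, 1)
invoked at 1, A has no predecessors; its own P0 bump gives (1, 0)
F (invocation 11): componentwise max over VC(B)=(0, 1), +1 at P1, giving (0, 2)
C (invocation 4): componentwise max over VC(A)=(1, 0), +1 at P0, giving (2, 0)
D (invocation 6): componentwise max over VC(C)=(2, 0), +1 at P0, giving (3, 0)
E (invocation 8): componentwise max over VC(D)=(3, 0), +1 at P0, giving (4, 0)
G (invocation 13): componentwise max over VC(E)=(4, 0), +1 at P0, giving (5, 0)
H (invocation 15): componentwise max over VC(G)=(5, 0), +1 at P0, giving (6, 0)
J (invocation 19): componentwise max over VC(G)=(5, 0), VC(H)=(6, 0), +1 at P0, giving (7, 0)
I (invocation 16): componentwise max over VC(F)=(0, 2), VC(G)=(5, 0), +1 at P1, giving (5, 3)
K (invocation 21): componentwise max over VC(G)=(5, 0), VC(J)=(7, 0), +1 at P0, giving (8, 0)
L (invocation 22): componentwise max over VC(G)=(5, 0), VC(I)=(5, 3), +1 at P1, giving (5, 4)
target: VC(L) = (5, 4)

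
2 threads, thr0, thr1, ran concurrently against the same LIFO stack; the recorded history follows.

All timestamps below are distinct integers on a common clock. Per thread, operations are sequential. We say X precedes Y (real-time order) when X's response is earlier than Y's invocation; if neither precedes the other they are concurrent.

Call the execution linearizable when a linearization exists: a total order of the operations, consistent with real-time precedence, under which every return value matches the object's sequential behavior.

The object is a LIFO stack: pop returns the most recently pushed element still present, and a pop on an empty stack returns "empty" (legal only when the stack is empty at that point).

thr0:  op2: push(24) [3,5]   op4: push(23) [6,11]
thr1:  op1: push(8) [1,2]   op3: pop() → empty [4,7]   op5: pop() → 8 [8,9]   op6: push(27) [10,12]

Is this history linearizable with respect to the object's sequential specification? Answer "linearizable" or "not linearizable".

not linearizable

events 1..6 are fine; event 7 — the response of op3 at time 7 — makes the prefix non-linearizable
all 2 real-time-respecting orders fail — 3 completed LIFO stack operations, no legal replay
include/drop combinations of the 1 pending operation (op4) were all tried; none helps
take op1, op2, op3 (pending dropped): step 3 already fails, because op3 pop() → empty cannot occur there
take op1, op3, op2 (pending dropped): step 2 already fails, because op3 pop() → empty cannot occur there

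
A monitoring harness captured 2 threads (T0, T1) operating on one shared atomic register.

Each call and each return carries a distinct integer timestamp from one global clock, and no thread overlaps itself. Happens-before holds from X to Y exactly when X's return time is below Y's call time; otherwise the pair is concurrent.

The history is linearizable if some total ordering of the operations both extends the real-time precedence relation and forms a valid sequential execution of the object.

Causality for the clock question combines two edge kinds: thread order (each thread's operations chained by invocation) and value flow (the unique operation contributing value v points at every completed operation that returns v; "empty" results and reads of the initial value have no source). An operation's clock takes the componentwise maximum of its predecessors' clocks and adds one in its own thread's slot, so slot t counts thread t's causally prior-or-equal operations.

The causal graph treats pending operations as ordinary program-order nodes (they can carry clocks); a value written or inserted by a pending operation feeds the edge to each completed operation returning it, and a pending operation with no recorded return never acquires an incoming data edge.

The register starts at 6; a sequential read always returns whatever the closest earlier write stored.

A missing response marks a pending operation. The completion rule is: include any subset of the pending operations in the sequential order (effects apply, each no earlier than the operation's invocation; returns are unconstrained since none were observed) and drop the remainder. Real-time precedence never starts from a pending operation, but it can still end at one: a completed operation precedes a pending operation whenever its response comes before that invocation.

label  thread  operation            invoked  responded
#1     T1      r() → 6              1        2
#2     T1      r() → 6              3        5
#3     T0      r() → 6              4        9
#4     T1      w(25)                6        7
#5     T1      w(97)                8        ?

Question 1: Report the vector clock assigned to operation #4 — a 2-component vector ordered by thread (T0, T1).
Answer: (0, 3)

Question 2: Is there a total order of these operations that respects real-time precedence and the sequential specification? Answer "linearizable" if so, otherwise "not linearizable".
linearizable

witness order: #1, #2, #3, #4
after step 1 (#1 r() → 6): value 6
after step 2 (#2 r() → 6): value 6
after step 3 (#3 r() → 6): value 6
after step 4 (#4 w(25)): value 25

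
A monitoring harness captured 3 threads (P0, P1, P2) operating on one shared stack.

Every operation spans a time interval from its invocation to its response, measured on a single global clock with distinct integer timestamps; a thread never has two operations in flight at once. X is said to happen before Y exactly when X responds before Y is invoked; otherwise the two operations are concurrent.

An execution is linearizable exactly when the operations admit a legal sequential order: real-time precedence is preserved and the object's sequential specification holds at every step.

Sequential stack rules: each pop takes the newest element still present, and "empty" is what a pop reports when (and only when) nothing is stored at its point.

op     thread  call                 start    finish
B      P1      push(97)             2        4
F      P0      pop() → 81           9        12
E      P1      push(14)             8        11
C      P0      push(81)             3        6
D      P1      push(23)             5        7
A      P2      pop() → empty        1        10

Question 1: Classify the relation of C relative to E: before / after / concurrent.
before

C spans [3,6], E spans [8,11]
resp(C)=6 < inv(E)=8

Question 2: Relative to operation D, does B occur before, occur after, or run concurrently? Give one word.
before

B spans [2,4], D spans [5,7]
resp(B)=4 < inv(D)=5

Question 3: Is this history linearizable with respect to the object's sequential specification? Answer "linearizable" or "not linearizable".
linearizable

one valid linearization: A, B, D, C, F, E
step 1: A pop() → empty — stack <>
step 2: B push(97) — stack <97>
step 3: D push(23) — stack <97,23>
step 4: C push(81) — stack <97,23,81>
step 5: F pop() → 81 — stack <97,23>
step 6: E push(14) — stack <97,23,14>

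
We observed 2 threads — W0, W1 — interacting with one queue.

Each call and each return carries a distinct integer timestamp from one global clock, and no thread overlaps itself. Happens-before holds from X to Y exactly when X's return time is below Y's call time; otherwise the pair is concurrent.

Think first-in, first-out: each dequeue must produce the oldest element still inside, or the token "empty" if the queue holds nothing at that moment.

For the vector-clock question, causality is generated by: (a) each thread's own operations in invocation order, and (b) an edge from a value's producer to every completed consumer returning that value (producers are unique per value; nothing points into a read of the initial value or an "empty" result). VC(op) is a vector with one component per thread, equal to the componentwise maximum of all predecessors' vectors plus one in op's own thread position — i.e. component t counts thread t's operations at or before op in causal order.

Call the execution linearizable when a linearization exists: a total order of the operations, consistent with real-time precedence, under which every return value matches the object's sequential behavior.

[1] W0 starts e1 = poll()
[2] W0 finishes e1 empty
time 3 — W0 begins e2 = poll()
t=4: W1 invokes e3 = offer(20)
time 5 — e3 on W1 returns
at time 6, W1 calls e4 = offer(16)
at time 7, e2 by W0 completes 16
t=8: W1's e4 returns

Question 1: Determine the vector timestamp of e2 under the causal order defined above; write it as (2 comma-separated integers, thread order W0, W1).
(2, 2)

VC(e3, invoked at 4): no causal predecessors; +1 on W1 → (0, 1)
VC(e1, invoked at 1): no causal predecessors; +1 on W0 → (1, 0)
VC(e4, invoked at 6): max of VC(e3)=(0, 1), then +1 on thread W1 → (0, 2)
VC(e2, invoked at 3): max of VC(e1)=(1, 0), VC(e4)=(0, 2), then +1 on thread W0 → (2, 2)
target: VC(e2) = (2, 2)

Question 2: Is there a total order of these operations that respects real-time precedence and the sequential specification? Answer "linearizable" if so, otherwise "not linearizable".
not linearizable

already the first 7 events (up to e2's response at time 7) admit no linearization; the first 6 still do
checked exhaustively: 2 real-time-consistent orders of 3 completed operations, zero legal queue replays
every completion of the 1 pending operation (e4) was checked; none linearizes
e.g. e1, e2, e3 (pending dropped): illegal at step 2, since e2 poll() → 16 cannot apply there
e.g. e1, e3, e2 (pending dropped): illegal at step 3, since e2 poll() → 16 cannot apply there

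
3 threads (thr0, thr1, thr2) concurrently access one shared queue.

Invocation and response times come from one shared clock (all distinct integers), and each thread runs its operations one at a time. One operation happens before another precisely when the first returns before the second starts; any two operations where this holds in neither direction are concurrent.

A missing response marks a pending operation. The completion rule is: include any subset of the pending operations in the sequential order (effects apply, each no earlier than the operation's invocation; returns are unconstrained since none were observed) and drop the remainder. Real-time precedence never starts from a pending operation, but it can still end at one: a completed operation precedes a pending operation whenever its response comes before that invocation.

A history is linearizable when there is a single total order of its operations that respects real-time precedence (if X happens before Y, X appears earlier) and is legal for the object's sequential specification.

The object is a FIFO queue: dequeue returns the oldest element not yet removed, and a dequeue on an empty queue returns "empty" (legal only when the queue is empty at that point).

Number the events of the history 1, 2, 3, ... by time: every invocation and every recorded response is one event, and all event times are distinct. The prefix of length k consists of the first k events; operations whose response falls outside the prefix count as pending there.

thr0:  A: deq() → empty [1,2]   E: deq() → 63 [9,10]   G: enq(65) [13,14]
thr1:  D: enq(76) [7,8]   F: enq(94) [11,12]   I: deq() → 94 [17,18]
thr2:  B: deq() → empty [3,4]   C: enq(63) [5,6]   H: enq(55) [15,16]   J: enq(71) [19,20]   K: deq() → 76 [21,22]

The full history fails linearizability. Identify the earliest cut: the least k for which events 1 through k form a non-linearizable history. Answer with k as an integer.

events 1..17 are linearizable; a witness order is A, B, C, D, E, F, G, H:
after step 1 (A deq() → empty): queue <>
after step 2 (B deq() → empty): queue <>
after step 3 (C enq(63)): queue <63>
after step 4 (D enq(76)): queue <63,76>
after step 5 (E deq() → 63): queue <76>
after step 6 (F enq(94)): queue <76,94>
after step 7 (G enq(65)): queue <76,94,65>
after step 8 (H enq(55)): queue <76,94,65,55>
once event 18 joins (I's response, time 18), exhaustive search finds no witness
take A, B, C, D, E, F, G, H, I: step 9 already fails, because I deq() → 94 cannot occur there

18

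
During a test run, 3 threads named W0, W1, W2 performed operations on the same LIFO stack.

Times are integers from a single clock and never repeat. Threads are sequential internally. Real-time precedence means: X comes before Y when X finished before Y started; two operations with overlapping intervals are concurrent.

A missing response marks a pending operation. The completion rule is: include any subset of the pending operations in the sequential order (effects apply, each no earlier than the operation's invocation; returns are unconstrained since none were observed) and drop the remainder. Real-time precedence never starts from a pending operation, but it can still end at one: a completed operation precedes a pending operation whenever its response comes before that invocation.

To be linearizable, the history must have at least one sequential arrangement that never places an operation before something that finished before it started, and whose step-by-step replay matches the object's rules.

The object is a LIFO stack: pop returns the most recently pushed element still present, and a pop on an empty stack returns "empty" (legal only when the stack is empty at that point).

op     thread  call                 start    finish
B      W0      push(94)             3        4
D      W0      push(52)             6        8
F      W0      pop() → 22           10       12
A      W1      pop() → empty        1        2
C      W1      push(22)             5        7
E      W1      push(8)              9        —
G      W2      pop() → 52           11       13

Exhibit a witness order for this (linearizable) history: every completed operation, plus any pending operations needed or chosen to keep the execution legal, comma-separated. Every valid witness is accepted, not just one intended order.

step 1: A pop() → empty — stack <>
step 2: B push(94) — stack <94>
step 3: C push(22) — stack <94,22>
step 4: D push(52) — stack <94,22,52>
step 5: G pop() → 52 — stack <94,22>
step 6: F pop() → 22 — stack <94>

A, B, C, D, G, F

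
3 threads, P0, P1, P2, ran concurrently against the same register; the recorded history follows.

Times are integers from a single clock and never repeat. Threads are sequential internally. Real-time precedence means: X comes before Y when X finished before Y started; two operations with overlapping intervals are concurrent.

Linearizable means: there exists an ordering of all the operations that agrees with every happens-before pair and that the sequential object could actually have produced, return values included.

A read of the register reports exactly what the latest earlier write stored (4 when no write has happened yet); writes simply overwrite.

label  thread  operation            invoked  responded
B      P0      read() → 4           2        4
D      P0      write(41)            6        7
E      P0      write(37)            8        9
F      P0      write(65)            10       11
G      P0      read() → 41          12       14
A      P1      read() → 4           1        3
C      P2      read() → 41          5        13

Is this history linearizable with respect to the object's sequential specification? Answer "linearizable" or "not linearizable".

not linearizable

prefix check: 1..13 passes, 1..14 fails once G's time-14 response joins
every one of the 10 real-time-consistent orders over 7 completed register ops fails the sequential spec
for example A, B, C, D, E, F, G fails at step 3: C read() → 41 is not legal there
for example A, B, D, C, E, F, G fails at step 7: G read() → 41 is not legal there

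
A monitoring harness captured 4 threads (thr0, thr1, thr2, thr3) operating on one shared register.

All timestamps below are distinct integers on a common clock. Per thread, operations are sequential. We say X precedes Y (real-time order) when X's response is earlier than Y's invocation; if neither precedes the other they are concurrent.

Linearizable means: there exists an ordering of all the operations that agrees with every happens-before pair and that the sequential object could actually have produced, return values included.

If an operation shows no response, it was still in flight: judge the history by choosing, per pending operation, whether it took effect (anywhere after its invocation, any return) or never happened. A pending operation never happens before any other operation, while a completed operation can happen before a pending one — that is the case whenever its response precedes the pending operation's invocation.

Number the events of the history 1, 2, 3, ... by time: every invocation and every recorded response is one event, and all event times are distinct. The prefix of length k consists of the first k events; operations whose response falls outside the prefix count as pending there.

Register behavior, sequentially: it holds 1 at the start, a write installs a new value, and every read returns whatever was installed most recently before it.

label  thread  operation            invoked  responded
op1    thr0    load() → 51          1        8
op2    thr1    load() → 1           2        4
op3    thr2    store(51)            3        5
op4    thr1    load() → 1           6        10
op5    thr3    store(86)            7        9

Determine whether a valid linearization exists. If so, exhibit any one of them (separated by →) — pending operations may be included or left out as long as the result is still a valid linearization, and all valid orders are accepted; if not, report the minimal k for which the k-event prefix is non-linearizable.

not linearizable — minimal violating prefix: 10 events

through event 9 a valid linearization exists; event 10 (op4 responding at time 10) ends that
every one of the 20 real-time-consistent orders over 5 completed register ops fails the sequential spec
one such order, op1, op2, op3, op4, op5, breaks at step 1 where op1 load() → 51 is illegal
one such order, op1, op2, op3, op5, op4, breaks at step 1 where op1 load() → 51 is illegal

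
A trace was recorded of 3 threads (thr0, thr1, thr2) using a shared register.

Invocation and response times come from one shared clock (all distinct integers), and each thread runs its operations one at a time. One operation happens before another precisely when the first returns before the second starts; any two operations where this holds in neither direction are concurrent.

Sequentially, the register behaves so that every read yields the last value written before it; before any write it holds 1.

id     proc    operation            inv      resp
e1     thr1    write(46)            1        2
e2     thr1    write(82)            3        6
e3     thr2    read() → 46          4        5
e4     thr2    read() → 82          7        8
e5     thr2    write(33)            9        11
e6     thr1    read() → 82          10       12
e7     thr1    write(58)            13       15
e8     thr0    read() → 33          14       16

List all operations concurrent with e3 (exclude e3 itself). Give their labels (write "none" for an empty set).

e2

concurrent with e3 ([4,5]): every op whose interval crosses 4..5
e1 [1,2]: before
e2 [3,6]: concurrent
e4 [7,8]: after
e5 [9,11]: after
e6 [10,12]: after
e7 [13,15]: after
e8 [14,16]: after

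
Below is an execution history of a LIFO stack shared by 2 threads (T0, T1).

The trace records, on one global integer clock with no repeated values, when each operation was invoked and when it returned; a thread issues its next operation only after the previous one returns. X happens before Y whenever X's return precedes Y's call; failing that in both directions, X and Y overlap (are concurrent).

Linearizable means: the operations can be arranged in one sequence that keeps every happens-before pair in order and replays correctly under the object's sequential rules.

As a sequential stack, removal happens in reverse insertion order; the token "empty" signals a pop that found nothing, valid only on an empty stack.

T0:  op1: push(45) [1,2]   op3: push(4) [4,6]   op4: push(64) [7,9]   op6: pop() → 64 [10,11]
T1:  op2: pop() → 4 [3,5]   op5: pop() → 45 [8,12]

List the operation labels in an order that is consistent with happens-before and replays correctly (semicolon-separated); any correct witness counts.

op1; op3; op2; op4; op6; op5

after step 1 (op1 push(45)): stack <45>
after step 2 (op3 push(4)): stack <45,4>
after step 3 (op2 pop() → 4): stack <45>
after step 4 (op4 push(64)): stack <45,64>
after step 5 (op6 pop() → 64): stack <45>
after step 6 (op5 pop() → 45): stack <>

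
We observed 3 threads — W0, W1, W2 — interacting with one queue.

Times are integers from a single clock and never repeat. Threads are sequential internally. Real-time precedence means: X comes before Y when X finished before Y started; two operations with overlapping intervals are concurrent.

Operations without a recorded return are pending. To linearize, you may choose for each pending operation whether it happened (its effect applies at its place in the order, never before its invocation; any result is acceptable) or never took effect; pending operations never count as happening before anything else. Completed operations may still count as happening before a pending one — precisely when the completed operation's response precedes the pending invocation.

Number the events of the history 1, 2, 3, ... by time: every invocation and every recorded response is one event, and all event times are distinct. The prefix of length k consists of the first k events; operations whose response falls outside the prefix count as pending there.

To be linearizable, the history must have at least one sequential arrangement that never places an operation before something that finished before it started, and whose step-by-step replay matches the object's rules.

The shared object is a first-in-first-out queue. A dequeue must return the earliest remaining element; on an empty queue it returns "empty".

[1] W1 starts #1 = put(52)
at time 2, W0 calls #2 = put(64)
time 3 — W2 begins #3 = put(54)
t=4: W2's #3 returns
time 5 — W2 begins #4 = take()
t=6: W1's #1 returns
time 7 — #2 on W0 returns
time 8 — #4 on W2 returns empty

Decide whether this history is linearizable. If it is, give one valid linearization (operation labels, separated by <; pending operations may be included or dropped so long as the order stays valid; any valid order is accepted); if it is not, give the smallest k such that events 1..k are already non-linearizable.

through event 7 a valid linearization exists; event 8 (#4 responding at time 8) ends that
the 4 completed operations admit 12 real-time orders; each fails the queue replay
sample order #1, #2, #3, #4 stalls at step 4 — #4 take() → empty has no legal effect
sample order #1, #3, #2, #4 stalls at step 4 — #4 take() → empty has no legal effect

not linearizable — minimal violating prefix: 8 events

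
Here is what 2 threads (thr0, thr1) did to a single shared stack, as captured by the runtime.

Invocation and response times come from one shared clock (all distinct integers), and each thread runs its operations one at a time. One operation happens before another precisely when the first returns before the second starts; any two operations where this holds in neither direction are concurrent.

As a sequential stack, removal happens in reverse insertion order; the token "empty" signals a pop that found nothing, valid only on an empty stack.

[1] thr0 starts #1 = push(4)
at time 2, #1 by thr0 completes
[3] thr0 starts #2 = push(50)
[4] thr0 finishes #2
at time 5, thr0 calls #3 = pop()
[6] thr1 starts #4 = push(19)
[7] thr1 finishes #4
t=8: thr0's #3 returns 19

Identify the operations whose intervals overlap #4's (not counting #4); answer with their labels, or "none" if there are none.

overlap test against #4 [6,7]: concurrent iff the interval meets 6..7
#1 [1,2]: before
#2 [3,4]: before
#3 [5,8]: concurrent

#3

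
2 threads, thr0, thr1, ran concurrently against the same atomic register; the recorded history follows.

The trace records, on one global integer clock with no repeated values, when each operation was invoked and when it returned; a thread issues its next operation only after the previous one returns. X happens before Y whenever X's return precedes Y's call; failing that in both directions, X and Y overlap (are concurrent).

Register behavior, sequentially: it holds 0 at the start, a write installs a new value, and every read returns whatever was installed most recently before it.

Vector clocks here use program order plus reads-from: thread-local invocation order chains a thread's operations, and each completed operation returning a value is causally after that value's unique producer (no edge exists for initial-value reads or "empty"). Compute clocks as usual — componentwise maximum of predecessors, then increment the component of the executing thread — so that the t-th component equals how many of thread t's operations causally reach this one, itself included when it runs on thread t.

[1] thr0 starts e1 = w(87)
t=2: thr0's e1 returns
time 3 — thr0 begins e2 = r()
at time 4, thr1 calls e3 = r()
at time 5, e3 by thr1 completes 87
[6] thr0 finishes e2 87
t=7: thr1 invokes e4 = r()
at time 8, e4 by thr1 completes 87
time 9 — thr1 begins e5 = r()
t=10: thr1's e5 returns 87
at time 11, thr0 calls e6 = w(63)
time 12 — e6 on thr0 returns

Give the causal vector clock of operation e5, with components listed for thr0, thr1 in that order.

(1, 3)

root op e1, invoked 1: fresh clock plus thr0's own tick → (1, 0)
VC(e3, invoked at 4): max of VC(e1)=(1, 0), then +1 on thread thr1 → (1, 1)
VC(e2, invoked at 3): max of VC(e1)=(1, 0), then +1 on thread thr0 → (2, 0)
VC(e4, invoked at 7): max of VC(e1)=(1, 0), VC(e3)=(1, 1), then +1 on thread thr1 → (1, 2)
VC(e6, invoked at 11): max of VC(e2)=(2, 0), then +1 on thread thr0 → (3, 0)
VC(e5, invoked at 9): max of VC(e1)=(1, 0), VC(e4)=(1, 2), then +1 on thread thr1 → (1, 3)
target: VC(e5) = (1, 3)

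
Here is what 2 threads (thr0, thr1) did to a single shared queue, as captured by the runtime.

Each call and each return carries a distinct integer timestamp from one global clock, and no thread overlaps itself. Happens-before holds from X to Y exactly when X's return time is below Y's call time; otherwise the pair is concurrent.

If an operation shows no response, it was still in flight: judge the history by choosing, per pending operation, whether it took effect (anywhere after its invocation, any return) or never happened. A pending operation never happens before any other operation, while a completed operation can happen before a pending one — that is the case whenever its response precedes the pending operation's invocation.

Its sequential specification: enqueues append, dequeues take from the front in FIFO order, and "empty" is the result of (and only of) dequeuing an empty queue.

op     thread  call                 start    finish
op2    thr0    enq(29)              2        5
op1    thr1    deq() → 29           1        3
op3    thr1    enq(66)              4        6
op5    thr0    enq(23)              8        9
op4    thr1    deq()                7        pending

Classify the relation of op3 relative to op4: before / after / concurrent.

op3 spans [4,6], op4 spans [7,…)
resp(op3)=6 < inv(op4)=7

before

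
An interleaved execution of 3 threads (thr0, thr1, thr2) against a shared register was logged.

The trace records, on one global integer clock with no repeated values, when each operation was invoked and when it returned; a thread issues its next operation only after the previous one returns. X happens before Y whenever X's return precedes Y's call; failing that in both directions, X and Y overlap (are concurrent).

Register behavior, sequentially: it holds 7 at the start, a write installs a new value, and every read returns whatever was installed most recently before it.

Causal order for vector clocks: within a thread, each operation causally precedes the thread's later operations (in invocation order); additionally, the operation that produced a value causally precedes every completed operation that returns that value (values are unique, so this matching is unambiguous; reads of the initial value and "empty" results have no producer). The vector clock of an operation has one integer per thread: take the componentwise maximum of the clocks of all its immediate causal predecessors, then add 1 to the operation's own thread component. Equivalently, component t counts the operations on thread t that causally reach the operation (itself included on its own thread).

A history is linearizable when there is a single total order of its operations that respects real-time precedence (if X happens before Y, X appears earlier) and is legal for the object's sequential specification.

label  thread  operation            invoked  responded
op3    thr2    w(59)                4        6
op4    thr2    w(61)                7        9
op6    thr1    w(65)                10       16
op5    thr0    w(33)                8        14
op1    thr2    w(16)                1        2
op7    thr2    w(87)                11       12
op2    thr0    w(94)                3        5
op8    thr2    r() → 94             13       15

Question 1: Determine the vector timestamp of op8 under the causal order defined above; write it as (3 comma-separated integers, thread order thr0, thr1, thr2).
op1 (invocation 1): nothing precedes it; thr2's component alone gives (0, 0, 1)
op6 (invocation 10): nothing precedes it; thr1's component alone gives (0, 1, 0)
op2 (invocation 3): nothing precedes it; thr0's component alone gives (1, 0, 0)
merge at op3 (invoked 4): VC(op1)=(0, 0, 1), own-thread bump on thr2 → (0, 0, 2)
merge at op5 (invoked 8): VC(op2)=(1, 0, 0), own-thread bump on thr0 → (2, 0, 0)
merge at op4 (invoked 7): VC(op3)=(0, 0, 2), own-thread bump on thr2 → (0, 0, 3)
merge at op7 (invoked 11): VC(op4)=(0, 0, 3), own-thread bump on thr2 → (0, 0, 4)
merge at op8 (invoked 13): VC(op2)=(1, 0, 0), VC(op7)=(0, 0, 4), own-thread bump on thr2 → (1, 0, 5)
target: VC(op8) = (1, 0, 5)

(1, 0, 5)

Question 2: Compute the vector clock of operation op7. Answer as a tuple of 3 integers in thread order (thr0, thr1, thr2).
no predecessors for op1 (invoked 1): thr2 increments from zero → (0, 0, 1)
no predecessors for op6 (invoked 10): thr1 increments from zero → (0, 1, 0)
no predecessors for op2 (invoked 3): thr0 increments from zero → (1, 0, 0)
invoked at 4, op3 merges VC(op1)=(0, 0, 1) and bumps thr2's slot → (0, 0, 2)
invoked at 8, op5 merges VC(op2)=(1, 0, 0) and bumps thr0's slot → (2, 0, 0)
invoked at 7, op4 merges VC(op3)=(0, 0, 2) and bumps thr2's slot → (0, 0, 3)
invoked at 11, op7 merges VC(op4)=(0, 0, 3) and bumps thr2's slot → (0, 0, 4)
invoked at 13, op8 merges VC(op2)=(1, 0, 0), VC(op7)=(0, 0, 4) and bumps thr2's slot → (1, 0, 5)
target: VC(op7) = (0, 0, 4)

(0, 0, 4)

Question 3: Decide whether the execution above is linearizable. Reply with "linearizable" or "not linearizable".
cut after 14 events: linearizable; cut after 15 events (op8 responds, time 15): not linearizable
every one of the 8 real-time-consistent orders over 7 completed register ops fails the sequential spec
no escape via the 1 pending operation (op6): every completion choice fails
for example op1, op2, op3, op4, op5, op7, op8 (pending dropped) fails at step 7: op8 r() → 94 is not legal there
for example op1, op2, op3, op4, op7, op5, op8 (pending dropped) fails at step 7: op8 r() → 94 is not legal there

not linearizable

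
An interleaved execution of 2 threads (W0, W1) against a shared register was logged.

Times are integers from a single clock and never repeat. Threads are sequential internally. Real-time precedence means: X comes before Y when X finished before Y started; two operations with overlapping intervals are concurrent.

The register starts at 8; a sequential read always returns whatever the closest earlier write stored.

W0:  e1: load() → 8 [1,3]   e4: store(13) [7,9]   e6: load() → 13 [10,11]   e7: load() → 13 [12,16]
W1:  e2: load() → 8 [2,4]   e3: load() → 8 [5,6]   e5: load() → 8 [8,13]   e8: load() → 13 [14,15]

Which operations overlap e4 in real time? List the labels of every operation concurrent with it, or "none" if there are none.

e4 runs from 7 to 9; window-overlapping ops are concurrent
e1 [1,3]: before
e2 [2,4]: before
e3 [5,6]: before
e5 [8,13]: concurrent
e6 [10,11]: after
e7 [12,16]: after
e8 [14,15]: after

e5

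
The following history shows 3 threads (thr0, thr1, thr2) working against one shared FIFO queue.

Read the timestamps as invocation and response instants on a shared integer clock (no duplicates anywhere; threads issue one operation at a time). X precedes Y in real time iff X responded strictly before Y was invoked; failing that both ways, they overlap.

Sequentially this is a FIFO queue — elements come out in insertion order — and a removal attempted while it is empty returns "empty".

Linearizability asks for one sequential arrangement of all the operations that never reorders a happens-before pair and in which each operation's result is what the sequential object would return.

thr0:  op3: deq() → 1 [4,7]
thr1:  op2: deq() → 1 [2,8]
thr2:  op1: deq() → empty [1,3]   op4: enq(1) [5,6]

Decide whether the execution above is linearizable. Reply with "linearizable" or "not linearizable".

already the first 8 events (up to op2's response at time 8) admit no linearization; the first 7 still do
real-time-consistent orders of the 4 completed operations: 8 — all fail the FIFO queue replay
one such order, op1, op2, op3, op4, breaks at step 2 where op2 deq() → 1 is illegal
one such order, op1, op2, op4, op3, breaks at step 2 where op2 deq() → 1 is illegal

not linearizable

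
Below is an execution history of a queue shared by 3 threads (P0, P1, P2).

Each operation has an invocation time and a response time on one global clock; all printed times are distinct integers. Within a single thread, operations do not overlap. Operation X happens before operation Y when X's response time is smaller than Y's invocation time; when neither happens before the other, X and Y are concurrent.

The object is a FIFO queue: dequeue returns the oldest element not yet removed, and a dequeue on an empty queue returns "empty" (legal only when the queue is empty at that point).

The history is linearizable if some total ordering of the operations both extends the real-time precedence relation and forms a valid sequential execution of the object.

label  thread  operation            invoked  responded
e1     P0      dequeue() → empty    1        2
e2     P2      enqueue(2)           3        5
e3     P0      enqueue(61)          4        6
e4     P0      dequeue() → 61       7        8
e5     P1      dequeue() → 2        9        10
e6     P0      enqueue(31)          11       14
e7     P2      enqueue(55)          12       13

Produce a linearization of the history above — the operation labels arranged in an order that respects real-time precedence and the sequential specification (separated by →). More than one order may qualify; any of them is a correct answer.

step 1: e1 dequeue() → empty — queue <>
step 2: e3 enqueue(61) — queue <61>
step 3: e2 enqueue(2) — queue <61,2>
step 4: e4 dequeue() → 61 — queue <2>
step 5: e5 dequeue() → 2 — queue <>
step 6: e6 enqueue(31) — queue <31>
step 7: e7 enqueue(55) — queue <31,55>

e1 → e3 → e2 → e4 → e5 → e6 → e7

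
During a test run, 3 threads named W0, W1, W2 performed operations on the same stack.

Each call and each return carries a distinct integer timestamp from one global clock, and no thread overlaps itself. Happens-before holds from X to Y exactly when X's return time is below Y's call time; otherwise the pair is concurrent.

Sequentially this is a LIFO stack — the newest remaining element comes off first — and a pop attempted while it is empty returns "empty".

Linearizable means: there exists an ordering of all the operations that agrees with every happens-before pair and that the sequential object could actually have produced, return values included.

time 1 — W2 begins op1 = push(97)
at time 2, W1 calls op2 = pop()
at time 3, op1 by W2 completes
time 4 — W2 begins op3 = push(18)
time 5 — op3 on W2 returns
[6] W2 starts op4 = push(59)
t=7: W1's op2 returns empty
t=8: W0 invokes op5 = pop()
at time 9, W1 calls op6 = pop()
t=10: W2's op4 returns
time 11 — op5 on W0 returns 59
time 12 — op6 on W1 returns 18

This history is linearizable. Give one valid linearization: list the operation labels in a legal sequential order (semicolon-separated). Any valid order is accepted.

op2; op1; op3; op4; op5; op6

after step 1 (op2 pop() → empty): stack <>
after step 2 (op1 push(97)): stack <97>
after step 3 (op3 push(18)): stack <97,18>
after step 4 (op4 push(59)): stack <97,18,59>
after step 5 (op5 pop() → 59): stack <97,18>
after step 6 (op6 pop() → 18): stack <97>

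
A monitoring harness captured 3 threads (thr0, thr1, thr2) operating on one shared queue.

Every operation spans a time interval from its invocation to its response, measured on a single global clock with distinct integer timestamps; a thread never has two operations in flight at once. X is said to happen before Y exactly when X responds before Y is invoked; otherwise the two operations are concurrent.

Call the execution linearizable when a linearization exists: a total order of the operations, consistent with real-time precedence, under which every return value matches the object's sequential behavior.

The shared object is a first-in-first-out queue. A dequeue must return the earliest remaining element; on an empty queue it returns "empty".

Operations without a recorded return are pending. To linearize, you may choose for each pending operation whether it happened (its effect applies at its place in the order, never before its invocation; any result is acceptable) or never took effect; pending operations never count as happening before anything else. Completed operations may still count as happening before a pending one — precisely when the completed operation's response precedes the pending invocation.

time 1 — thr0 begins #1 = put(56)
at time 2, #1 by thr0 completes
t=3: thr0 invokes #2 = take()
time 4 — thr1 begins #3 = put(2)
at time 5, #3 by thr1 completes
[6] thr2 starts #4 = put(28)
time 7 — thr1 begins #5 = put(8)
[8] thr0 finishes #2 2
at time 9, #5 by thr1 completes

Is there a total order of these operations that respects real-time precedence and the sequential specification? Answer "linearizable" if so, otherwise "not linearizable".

not linearizable

the violation lands at event 8, #2's response at time 8: events 1..7 linearize, events 1..8 do not
checked exhaustively: 2 real-time-consistent orders of 3 completed operations, zero legal queue replays
including or dropping the 2 pending operations (#4, #5) in any combination fails
take #1, #2, #3 (pending dropped): step 2 already fails, because #2 take() → 2 cannot occur there
take #1, #3, #2 (pending dropped): step 3 already fails, because #2 take() → 2 cannot occur there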